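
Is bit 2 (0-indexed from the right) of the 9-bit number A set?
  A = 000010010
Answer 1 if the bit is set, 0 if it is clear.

Bit 2 is the 3rd from the right.
  000010010
        ^
That bit is 0.

Answer: 0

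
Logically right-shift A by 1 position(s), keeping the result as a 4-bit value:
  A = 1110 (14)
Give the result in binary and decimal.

Logical shift right by 1: drop the bottom 1 bit(s), prepend 1 zero(s) on the left.
  1110  ->  keep [111], discard [0], prepend 0
= 0111

Answer: 0111 (7)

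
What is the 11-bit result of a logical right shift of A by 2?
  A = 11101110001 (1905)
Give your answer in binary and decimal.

Logical shift right by 2: drop the bottom 2 bit(s), prepend 2 zero(s) on the left.
  11101110001  ->  keep [111011100], discard [01], prepend 00
= 00111011100

Answer: 00111011100 (476)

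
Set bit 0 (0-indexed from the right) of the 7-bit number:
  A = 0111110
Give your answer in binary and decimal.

Mask = 1 << 0 = 0000001
Bit 0 of A is 0, so OR-ing with the mask flips it to 1.
  0111110
| 0000001
---------
  0111111

Answer: 0111111 (63)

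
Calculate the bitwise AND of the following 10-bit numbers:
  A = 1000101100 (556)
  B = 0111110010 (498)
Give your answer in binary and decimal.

Apply & to each column (1 only where both bits are 1):
  1000101100
& 0111110010
------------
  0000100000

Answer: 0000100000 (32)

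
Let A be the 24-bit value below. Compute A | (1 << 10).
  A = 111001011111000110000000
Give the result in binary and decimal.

Mask = 1 << 10 = 000000000000010000000000
Bit 10 of A is 0, so OR-ing with the mask flips it to 1.
  111001011111000110000000
| 000000000000010000000000
--------------------------
  111001011111010110000000

Answer: 111001011111010110000000 (15070592)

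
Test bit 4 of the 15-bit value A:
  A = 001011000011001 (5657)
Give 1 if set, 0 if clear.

Bit 4 is the 5th from the right.
  001011000011001
            ^
That bit is 1.

Answer: 1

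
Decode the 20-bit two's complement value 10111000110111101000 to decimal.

MSB is 1, so the value is negative. Find the magnitude:
1. Invert bits:  01000111001000010111
2. Add 1:        01000111001000011000  = 291352
3. Apply sign:   -291352

Answer: -291352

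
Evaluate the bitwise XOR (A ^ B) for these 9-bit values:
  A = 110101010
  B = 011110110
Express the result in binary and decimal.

Apply ^ to each column (1 where bits differ):
  110101010
^ 011110110
-----------
  101011100

Answer: 101011100 (348)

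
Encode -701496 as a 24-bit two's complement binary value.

1. Binary of +701496:  000010101011010000111000
2. Invert bits:     111101010100101111000111
3. Add 1:           111101010100101111001000

Answer: 111101010100101111001000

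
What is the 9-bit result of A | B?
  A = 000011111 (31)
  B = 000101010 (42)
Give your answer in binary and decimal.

Apply | to each column (1 where either bit is 1):
  000011111
| 000101010
-----------
  000111111

Answer: 000111111 (63)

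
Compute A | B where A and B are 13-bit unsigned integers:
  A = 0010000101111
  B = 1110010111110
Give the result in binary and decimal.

Apply | to each column (1 where either bit is 1):
  0010000101111
| 1110010111110
---------------
  1110010111111

Answer: 1110010111111 (7359)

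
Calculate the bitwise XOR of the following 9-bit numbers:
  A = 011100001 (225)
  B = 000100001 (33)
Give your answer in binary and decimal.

Apply ^ to each column (1 where bits differ):
  011100001
^ 000100001
-----------
  011000000

Answer: 011000000 (192)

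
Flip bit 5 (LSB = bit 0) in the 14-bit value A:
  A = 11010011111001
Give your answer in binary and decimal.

Mask = 1 << 5 = 00000000100000
Bit 5 of A is 1; XOR with the mask flips it to 0.
  11010011111001
^ 00000000100000
----------------
  11010011011001

Answer: 11010011011001 (13529)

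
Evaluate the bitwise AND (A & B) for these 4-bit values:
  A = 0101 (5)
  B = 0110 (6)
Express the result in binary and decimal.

Apply & to each column (1 only where both bits are 1):
  0101
& 0110
------
  0100

Answer: 0100 (4)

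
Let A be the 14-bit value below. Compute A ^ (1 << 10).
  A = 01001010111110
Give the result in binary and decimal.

Mask = 1 << 10 = 00010000000000
Bit 10 of A is 0; XOR with the mask flips it to 1.
  01001010111110
^ 00010000000000
----------------
  01011010111110

Answer: 01011010111110 (5822)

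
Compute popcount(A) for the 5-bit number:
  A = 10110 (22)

10110
1-bits at positions (from bit 0 = LSB): 1, 2, 4
Count = 3

Answer: 3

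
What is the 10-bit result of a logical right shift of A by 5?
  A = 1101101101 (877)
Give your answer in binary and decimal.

Logical shift right by 5: drop the bottom 5 bit(s), prepend 5 zero(s) on the left.
  1101101101  ->  keep [11011], discard [01101], prepend 00000
= 0000011011

Answer: 0000011011 (27)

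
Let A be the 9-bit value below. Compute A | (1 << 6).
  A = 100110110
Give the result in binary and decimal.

Mask = 1 << 6 = 001000000
Bit 6 of A is 0, so OR-ing with the mask flips it to 1.
  100110110
| 001000000
-----------
  101110110

Answer: 101110110 (374)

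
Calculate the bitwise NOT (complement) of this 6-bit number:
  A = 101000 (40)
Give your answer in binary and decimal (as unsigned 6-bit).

Flip each bit (0->1, 1->0):
  101000
  010111

Answer: 010111 (23)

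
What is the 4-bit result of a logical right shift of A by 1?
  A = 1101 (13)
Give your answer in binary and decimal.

Logical shift right by 1: drop the bottom 1 bit(s), prepend 1 zero(s) on the left.
  1101  ->  keep [110], discard [1], prepend 0
= 0110

Answer: 0110 (6)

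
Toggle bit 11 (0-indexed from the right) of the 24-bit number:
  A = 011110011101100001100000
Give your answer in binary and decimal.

Mask = 1 << 11 = 000000000000100000000000
Bit 11 of A is 1; XOR with the mask flips it to 0.
  011110011101100001100000
^ 000000000000100000000000
--------------------------
  011110011101000001100000

Answer: 011110011101000001100000 (7983200)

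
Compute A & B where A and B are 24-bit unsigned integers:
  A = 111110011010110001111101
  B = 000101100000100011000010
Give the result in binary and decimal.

Apply & to each column (1 only where both bits are 1):
  111110011010110001111101
& 000101100000100011000010
--------------------------
  000100000000100001000000

Answer: 000100000000100001000000 (1050688)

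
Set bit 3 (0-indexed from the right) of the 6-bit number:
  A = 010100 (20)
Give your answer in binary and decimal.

Mask = 1 << 3 = 001000
Bit 3 of A is 0, so OR-ing with the mask flips it to 1.
  010100
| 001000
--------
  011100

Answer: 011100 (28)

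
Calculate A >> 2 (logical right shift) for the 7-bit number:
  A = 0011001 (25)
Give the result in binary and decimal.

Logical shift right by 2: drop the bottom 2 bit(s), prepend 2 zero(s) on the left.
  0011001  ->  keep [00110], discard [01], prepend 00
= 0000110

Answer: 0000110 (6)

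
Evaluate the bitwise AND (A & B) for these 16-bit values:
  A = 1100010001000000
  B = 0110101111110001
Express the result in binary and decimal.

Apply & to each column (1 only where both bits are 1):
  1100010001000000
& 0110101111110001
------------------
  0100000001000000

Answer: 0100000001000000 (16448)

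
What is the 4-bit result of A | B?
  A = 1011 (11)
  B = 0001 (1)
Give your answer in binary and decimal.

Apply | to each column (1 where either bit is 1):
  1011
| 0001
------
  1011

Answer: 1011 (11)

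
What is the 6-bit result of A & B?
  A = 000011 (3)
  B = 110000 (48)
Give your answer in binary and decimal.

Apply & to each column (1 only where both bits are 1):
  000011
& 110000
--------
  000000

Answer: 000000 (0)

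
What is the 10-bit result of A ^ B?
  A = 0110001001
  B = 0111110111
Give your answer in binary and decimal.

Apply ^ to each column (1 where bits differ):
  0110001001
^ 0111110111
------------
  0001111110

Answer: 0001111110 (126)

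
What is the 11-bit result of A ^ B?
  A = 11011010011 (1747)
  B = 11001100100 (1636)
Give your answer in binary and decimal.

Apply ^ to each column (1 where bits differ):
  11011010011
^ 11001100100
-------------
  00010110111

Answer: 00010110111 (183)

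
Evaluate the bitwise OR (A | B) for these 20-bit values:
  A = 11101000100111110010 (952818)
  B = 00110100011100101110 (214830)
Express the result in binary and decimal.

Apply | to each column (1 where either bit is 1):
  11101000100111110010
| 00110100011100101110
----------------------
  11111100111111111110

Answer: 11111100111111111110 (1036286)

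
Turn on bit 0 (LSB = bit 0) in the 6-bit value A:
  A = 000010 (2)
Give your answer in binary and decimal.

Mask = 1 << 0 = 000001
Bit 0 of A is 0, so OR-ing with the mask flips it to 1.
  000010
| 000001
--------
  000011

Answer: 000011 (3)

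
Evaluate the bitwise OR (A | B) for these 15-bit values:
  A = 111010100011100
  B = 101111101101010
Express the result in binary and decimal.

Apply | to each column (1 where either bit is 1):
  111010100011100
| 101111101101010
-----------------
  111111101111110

Answer: 111111101111110 (32638)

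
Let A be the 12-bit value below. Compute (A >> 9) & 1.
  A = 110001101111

Bit 9 is the 10th from the right.
  110001101111
    ^
That bit is 0.

Answer: 0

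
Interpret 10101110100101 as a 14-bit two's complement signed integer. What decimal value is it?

MSB is 1, so the value is negative. Find the magnitude:
1. Invert bits:  01010001011010
2. Add 1:        01010001011011  = 5211
3. Apply sign:   -5211

Answer: -5211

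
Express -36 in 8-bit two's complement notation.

1. Binary of +36:  00100100
2. Invert bits:     11011011
3. Add 1:           11011100

Answer: 11011100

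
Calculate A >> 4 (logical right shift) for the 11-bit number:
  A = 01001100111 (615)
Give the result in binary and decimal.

Logical shift right by 4: drop the bottom 4 bit(s), prepend 4 zero(s) on the left.
  01001100111  ->  keep [0100110], discard [0111], prepend 0000
= 00000100110

Answer: 00000100110 (38)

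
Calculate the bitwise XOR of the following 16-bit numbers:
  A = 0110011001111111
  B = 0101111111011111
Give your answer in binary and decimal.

Apply ^ to each column (1 where bits differ):
  0110011001111111
^ 0101111111011111
------------------
  0011100110100000

Answer: 0011100110100000 (14752)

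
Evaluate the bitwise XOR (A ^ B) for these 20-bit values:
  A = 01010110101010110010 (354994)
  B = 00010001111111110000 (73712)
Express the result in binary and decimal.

Apply ^ to each column (1 where bits differ):
  01010110101010110010
^ 00010001111111110000
----------------------
  01000111010101000010

Answer: 01000111010101000010 (292162)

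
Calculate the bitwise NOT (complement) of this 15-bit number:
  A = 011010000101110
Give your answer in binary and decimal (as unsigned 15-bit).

Flip each bit (0->1, 1->0):
  011010000101110
  100101111010001

Answer: 100101111010001 (19409)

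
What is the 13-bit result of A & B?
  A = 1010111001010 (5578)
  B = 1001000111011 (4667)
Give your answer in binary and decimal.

Apply & to each column (1 only where both bits are 1):
  1010111001010
& 1001000111011
---------------
  1000000001010

Answer: 1000000001010 (4106)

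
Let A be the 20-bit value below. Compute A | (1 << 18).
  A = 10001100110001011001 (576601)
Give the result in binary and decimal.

Mask = 1 << 18 = 01000000000000000000
Bit 18 of A is 0, so OR-ing with the mask flips it to 1.
  10001100110001011001
| 01000000000000000000
----------------------
  11001100110001011001

Answer: 11001100110001011001 (838745)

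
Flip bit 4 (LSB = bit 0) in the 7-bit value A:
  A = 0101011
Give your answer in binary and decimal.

Mask = 1 << 4 = 0010000
Bit 4 of A is 0; XOR with the mask flips it to 1.
  0101011
^ 0010000
---------
  0111011

Answer: 0111011 (59)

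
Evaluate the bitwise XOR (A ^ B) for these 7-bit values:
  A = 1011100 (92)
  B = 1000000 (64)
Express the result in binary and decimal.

Apply ^ to each column (1 where bits differ):
  1011100
^ 1000000
---------
  0011100

Answer: 0011100 (28)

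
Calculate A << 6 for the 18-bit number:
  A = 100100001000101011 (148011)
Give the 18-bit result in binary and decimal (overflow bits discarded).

Shift left by 6: drop the top 6 bit(s), append 6 zero(s) on the right.
  100100001000101011  ->  discard [100100], keep [001000101011], append 000000
= 001000101011000000

Answer: 001000101011000000 (35520)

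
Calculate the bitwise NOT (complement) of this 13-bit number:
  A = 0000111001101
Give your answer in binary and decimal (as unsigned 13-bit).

Flip each bit (0->1, 1->0):
  0000111001101
  1111000110010

Answer: 1111000110010 (7730)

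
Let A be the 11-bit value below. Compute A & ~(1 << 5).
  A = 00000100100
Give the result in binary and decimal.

Mask = ~(1 << 5) = 11111011111
Bit 5 of A is 1, so AND-ing with the mask clears it to 0.
  00000100100
& 11111011111
-------------
  00000000100

Answer: 00000000100 (4)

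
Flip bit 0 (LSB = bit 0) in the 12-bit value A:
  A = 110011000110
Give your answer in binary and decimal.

Mask = 1 << 0 = 000000000001
Bit 0 of A is 0; XOR with the mask flips it to 1.
  110011000110
^ 000000000001
--------------
  110011000111

Answer: 110011000111 (3271)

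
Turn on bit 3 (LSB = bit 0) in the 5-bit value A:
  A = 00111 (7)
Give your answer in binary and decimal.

Mask = 1 << 3 = 01000
Bit 3 of A is 0, so OR-ing with the mask flips it to 1.
  00111
| 01000
-------
  01111

Answer: 01111 (15)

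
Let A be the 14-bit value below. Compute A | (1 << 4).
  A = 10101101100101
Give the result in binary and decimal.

Mask = 1 << 4 = 00000000010000
Bit 4 of A is 0, so OR-ing with the mask flips it to 1.
  10101101100101
| 00000000010000
----------------
  10101101110101

Answer: 10101101110101 (11125)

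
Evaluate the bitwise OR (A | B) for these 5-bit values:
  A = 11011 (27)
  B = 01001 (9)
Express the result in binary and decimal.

Apply | to each column (1 where either bit is 1):
  11011
| 01001
-------
  11011

Answer: 11011 (27)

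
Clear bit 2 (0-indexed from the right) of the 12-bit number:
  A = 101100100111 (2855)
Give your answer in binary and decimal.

Mask = ~(1 << 2) = 111111111011
Bit 2 of A is 1, so AND-ing with the mask clears it to 0.
  101100100111
& 111111111011
--------------
  101100100011

Answer: 101100100011 (2851)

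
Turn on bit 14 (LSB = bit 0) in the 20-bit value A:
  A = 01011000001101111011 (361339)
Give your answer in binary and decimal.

Mask = 1 << 14 = 00000100000000000000
Bit 14 of A is 0, so OR-ing with the mask flips it to 1.
  01011000001101111011
| 00000100000000000000
----------------------
  01011100001101111011

Answer: 01011100001101111011 (377723)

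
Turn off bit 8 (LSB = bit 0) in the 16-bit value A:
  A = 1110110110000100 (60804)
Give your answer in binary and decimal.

Mask = ~(1 << 8) = 1111111011111111
Bit 8 of A is 1, so AND-ing with the mask clears it to 0.
  1110110110000100
& 1111111011111111
------------------
  1110110010000100

Answer: 1110110010000100 (60548)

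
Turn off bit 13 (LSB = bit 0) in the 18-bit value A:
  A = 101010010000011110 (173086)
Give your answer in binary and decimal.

Mask = ~(1 << 13) = 111101111111111111
Bit 13 of A is 1, so AND-ing with the mask clears it to 0.
  101010010000011110
& 111101111111111111
--------------------
  101000010000011110

Answer: 101000010000011110 (164894)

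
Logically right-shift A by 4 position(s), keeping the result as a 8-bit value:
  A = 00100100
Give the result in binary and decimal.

Logical shift right by 4: drop the bottom 4 bit(s), prepend 4 zero(s) on the left.
  00100100  ->  keep [0010], discard [0100], prepend 0000
= 00000010

Answer: 00000010 (2)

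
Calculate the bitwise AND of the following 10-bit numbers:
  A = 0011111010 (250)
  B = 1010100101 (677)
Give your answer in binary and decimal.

Apply & to each column (1 only where both bits are 1):
  0011111010
& 1010100101
------------
  0010100000

Answer: 0010100000 (160)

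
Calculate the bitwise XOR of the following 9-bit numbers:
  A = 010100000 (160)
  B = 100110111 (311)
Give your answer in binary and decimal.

Apply ^ to each column (1 where bits differ):
  010100000
^ 100110111
-----------
  110010111

Answer: 110010111 (407)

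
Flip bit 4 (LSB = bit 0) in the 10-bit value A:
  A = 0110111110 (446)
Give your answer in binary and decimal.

Mask = 1 << 4 = 0000010000
Bit 4 of A is 1; XOR with the mask flips it to 0.
  0110111110
^ 0000010000
------------
  0110101110

Answer: 0110101110 (430)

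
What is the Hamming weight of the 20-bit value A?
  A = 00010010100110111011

00010010100110111011
1-bits at positions (from bit 0 = LSB): 0, 1, 3, 4, 5, 7, 8, 11, 13, 16
Count = 10

Answer: 10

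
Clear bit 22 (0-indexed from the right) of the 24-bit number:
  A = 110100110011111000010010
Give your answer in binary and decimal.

Mask = ~(1 << 22) = 101111111111111111111111
Bit 22 of A is 1, so AND-ing with the mask clears it to 0.
  110100110011111000010010
& 101111111111111111111111
--------------------------
  100100110011111000010010

Answer: 100100110011111000010010 (9649682)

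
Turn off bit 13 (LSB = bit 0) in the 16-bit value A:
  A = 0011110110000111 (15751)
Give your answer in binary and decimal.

Mask = ~(1 << 13) = 1101111111111111
Bit 13 of A is 1, so AND-ing with the mask clears it to 0.
  0011110110000111
& 1101111111111111
------------------
  0001110110000111

Answer: 0001110110000111 (7559)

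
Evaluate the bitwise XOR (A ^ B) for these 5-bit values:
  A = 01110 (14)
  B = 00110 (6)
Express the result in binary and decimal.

Apply ^ to each column (1 where bits differ):
  01110
^ 00110
-------
  01000

Answer: 01000 (8)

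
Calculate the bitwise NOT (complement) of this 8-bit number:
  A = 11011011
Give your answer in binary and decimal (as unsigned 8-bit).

Flip each bit (0->1, 1->0):
  11011011
  00100100

Answer: 00100100 (36)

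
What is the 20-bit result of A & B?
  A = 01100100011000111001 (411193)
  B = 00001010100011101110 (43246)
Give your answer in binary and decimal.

Apply & to each column (1 only where both bits are 1):
  01100100011000111001
& 00001010100011101110
----------------------
  00000000000000101000

Answer: 00000000000000101000 (40)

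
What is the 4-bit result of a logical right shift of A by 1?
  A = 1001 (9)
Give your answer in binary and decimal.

Logical shift right by 1: drop the bottom 1 bit(s), prepend 1 zero(s) on the left.
  1001  ->  keep [100], discard [1], prepend 0
= 0100

Answer: 0100 (4)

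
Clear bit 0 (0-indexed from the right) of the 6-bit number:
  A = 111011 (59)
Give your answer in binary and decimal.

Mask = ~(1 << 0) = 111110
Bit 0 of A is 1, so AND-ing with the mask clears it to 0.
  111011
& 111110
--------
  111010

Answer: 111010 (58)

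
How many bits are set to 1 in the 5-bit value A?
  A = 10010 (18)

10010
1-bits at positions (from bit 0 = LSB): 1, 4
Count = 2

Answer: 2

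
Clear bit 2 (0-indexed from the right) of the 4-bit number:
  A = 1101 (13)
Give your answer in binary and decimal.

Mask = ~(1 << 2) = 1011
Bit 2 of A is 1, so AND-ing with the mask clears it to 0.
  1101
& 1011
------
  1001

Answer: 1001 (9)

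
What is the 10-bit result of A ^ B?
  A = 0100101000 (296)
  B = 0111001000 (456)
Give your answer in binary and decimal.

Apply ^ to each column (1 where bits differ):
  0100101000
^ 0111001000
------------
  0011100000

Answer: 0011100000 (224)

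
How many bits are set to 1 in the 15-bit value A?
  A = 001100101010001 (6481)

001100101010001
1-bits at positions (from bit 0 = LSB): 0, 4, 6, 8, 11, 12
Count = 6

Answer: 6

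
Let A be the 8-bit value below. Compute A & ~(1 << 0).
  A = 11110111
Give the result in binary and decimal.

Mask = ~(1 << 0) = 11111110
Bit 0 of A is 1, so AND-ing with the mask clears it to 0.
  11110111
& 11111110
----------
  11110110

Answer: 11110110 (246)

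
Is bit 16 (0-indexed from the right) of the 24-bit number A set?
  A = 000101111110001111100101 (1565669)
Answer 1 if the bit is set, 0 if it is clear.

Bit 16 is the 17th from the right.
  000101111110001111100101
         ^
That bit is 1.

Answer: 1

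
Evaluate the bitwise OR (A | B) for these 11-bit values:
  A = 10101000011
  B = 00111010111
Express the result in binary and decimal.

Apply | to each column (1 where either bit is 1):
  10101000011
| 00111010111
-------------
  10111010111

Answer: 10111010111 (1495)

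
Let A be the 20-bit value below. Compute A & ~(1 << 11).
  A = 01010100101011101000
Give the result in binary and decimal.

Mask = ~(1 << 11) = 11111111011111111111
Bit 11 of A is 1, so AND-ing with the mask clears it to 0.
  01010100101011101000
& 11111111011111111111
----------------------
  01010100001011101000

Answer: 01010100001011101000 (344808)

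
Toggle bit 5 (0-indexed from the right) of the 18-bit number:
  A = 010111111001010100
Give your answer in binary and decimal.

Mask = 1 << 5 = 000000000000100000
Bit 5 of A is 0; XOR with the mask flips it to 1.
  010111111001010100
^ 000000000000100000
--------------------
  010111111001110100

Answer: 010111111001110100 (97908)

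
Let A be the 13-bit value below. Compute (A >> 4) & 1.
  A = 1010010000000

Bit 4 is the 5th from the right.
  1010010000000
          ^
That bit is 0.

Answer: 0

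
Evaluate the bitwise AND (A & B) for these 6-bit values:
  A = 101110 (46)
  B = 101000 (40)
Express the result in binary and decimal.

Apply & to each column (1 only where both bits are 1):
  101110
& 101000
--------
  101000

Answer: 101000 (40)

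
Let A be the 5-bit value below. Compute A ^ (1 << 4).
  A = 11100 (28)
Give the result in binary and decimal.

Mask = 1 << 4 = 10000
Bit 4 of A is 1; XOR with the mask flips it to 0.
  11100
^ 10000
-------
  01100

Answer: 01100 (12)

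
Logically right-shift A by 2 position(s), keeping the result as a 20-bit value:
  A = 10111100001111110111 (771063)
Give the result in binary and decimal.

Logical shift right by 2: drop the bottom 2 bit(s), prepend 2 zero(s) on the left.
  10111100001111110111  ->  keep [101111000011111101], discard [11], prepend 00
= 00101111000011111101

Answer: 00101111000011111101 (192765)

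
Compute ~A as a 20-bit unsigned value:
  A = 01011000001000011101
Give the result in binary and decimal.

Flip each bit (0->1, 1->0):
  01011000001000011101
  10100111110111100010

Answer: 10100111110111100010 (687586)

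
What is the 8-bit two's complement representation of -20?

1. Binary of +20:  00010100
2. Invert bits:     11101011
3. Add 1:           11101100

Answer: 11101100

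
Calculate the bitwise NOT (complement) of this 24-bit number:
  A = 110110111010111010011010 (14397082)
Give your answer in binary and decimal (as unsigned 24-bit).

Flip each bit (0->1, 1->0):
  110110111010111010011010
  001001000101000101100101

Answer: 001001000101000101100101 (2380133)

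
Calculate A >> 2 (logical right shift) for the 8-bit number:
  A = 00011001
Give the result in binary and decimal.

Logical shift right by 2: drop the bottom 2 bit(s), prepend 2 zero(s) on the left.
  00011001  ->  keep [000110], discard [01], prepend 00
= 00000110

Answer: 00000110 (6)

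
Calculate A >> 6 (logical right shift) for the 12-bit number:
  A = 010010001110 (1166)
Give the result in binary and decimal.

Logical shift right by 6: drop the bottom 6 bit(s), prepend 6 zero(s) on the left.
  010010001110  ->  keep [010010], discard [001110], prepend 000000
= 000000010010

Answer: 000000010010 (18)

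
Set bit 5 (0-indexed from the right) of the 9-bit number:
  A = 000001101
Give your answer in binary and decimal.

Mask = 1 << 5 = 000100000
Bit 5 of A is 0, so OR-ing with the mask flips it to 1.
  000001101
| 000100000
-----------
  000101101

Answer: 000101101 (45)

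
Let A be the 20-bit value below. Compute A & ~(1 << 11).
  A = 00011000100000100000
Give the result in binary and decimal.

Mask = ~(1 << 11) = 11111111011111111111
Bit 11 of A is 1, so AND-ing with the mask clears it to 0.
  00011000100000100000
& 11111111011111111111
----------------------
  00011000000000100000

Answer: 00011000000000100000 (98336)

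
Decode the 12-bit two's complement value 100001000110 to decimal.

MSB is 1, so the value is negative. Find the magnitude:
1. Invert bits:  011110111001
2. Add 1:        011110111010  = 1978
3. Apply sign:   -1978

Answer: -1978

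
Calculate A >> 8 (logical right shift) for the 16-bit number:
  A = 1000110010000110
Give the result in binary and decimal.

Logical shift right by 8: drop the bottom 8 bit(s), prepend 8 zero(s) on the left.
  1000110010000110  ->  keep [10001100], discard [10000110], prepend 00000000
= 0000000010001100

Answer: 0000000010001100 (140)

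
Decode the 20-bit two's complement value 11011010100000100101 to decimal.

MSB is 1, so the value is negative. Find the magnitude:
1. Invert bits:  00100101011111011010
2. Add 1:        00100101011111011011  = 153563
3. Apply sign:   -153563

Answer: -153563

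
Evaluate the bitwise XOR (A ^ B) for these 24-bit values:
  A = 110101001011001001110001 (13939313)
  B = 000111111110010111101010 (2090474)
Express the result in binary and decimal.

Apply ^ to each column (1 where bits differ):
  110101001011001001110001
^ 000111111110010111101010
--------------------------
  110010110101011110011011

Answer: 110010110101011110011011 (13326235)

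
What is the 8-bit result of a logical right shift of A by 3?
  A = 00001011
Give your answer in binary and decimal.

Logical shift right by 3: drop the bottom 3 bit(s), prepend 3 zero(s) on the left.
  00001011  ->  keep [00001], discard [011], prepend 000
= 00000001

Answer: 00000001 (1)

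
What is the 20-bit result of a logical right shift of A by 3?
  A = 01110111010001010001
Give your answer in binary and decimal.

Logical shift right by 3: drop the bottom 3 bit(s), prepend 3 zero(s) on the left.
  01110111010001010001  ->  keep [01110111010001010], discard [001], prepend 000
= 00001110111010001010

Answer: 00001110111010001010 (61066)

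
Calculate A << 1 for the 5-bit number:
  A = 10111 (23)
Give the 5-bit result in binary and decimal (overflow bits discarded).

Shift left by 1: drop the top 1 bit(s), append 1 zero(s) on the right.
  10111  ->  discard [1], keep [0111], append 0
= 01110

Answer: 01110 (14)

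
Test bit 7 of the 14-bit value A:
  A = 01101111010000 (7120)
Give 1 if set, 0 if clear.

Bit 7 is the 8th from the right.
  01101111010000
        ^
That bit is 1.

Answer: 1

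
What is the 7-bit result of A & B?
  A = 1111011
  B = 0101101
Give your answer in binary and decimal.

Apply & to each column (1 only where both bits are 1):
  1111011
& 0101101
---------
  0101001

Answer: 0101001 (41)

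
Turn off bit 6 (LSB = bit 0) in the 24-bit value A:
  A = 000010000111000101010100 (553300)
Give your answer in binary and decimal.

Mask = ~(1 << 6) = 111111111111111110111111
Bit 6 of A is 1, so AND-ing with the mask clears it to 0.
  000010000111000101010100
& 111111111111111110111111
--------------------------
  000010000111000100010100

Answer: 000010000111000100010100 (553236)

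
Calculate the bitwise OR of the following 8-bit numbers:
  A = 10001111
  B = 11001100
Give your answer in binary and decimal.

Apply | to each column (1 where either bit is 1):
  10001111
| 11001100
----------
  11001111

Answer: 11001111 (207)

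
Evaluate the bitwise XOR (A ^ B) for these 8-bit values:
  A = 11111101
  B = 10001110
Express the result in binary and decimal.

Apply ^ to each column (1 where bits differ):
  11111101
^ 10001110
----------
  01110011

Answer: 01110011 (115)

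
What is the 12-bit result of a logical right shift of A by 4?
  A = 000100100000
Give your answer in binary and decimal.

Logical shift right by 4: drop the bottom 4 bit(s), prepend 4 zero(s) on the left.
  000100100000  ->  keep [00010010], discard [0000], prepend 0000
= 000000010010

Answer: 000000010010 (18)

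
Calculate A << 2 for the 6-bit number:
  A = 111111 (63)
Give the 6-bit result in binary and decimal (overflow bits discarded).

Shift left by 2: drop the top 2 bit(s), append 2 zero(s) on the right.
  111111  ->  discard [11], keep [1111], append 00
= 111100

Answer: 111100 (60)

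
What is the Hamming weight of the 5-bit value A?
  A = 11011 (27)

11011
1-bits at positions (from bit 0 = LSB): 0, 1, 3, 4
Count = 4

Answer: 4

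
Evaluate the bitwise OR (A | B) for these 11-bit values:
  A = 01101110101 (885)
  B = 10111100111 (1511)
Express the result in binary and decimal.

Apply | to each column (1 where either bit is 1):
  01101110101
| 10111100111
-------------
  11111110111

Answer: 11111110111 (2039)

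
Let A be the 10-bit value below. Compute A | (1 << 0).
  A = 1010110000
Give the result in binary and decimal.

Mask = 1 << 0 = 0000000001
Bit 0 of A is 0, so OR-ing with the mask flips it to 1.
  1010110000
| 0000000001
------------
  1010110001

Answer: 1010110001 (689)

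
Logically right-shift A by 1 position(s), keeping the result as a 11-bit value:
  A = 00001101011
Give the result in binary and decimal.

Logical shift right by 1: drop the bottom 1 bit(s), prepend 1 zero(s) on the left.
  00001101011  ->  keep [0000110101], discard [1], prepend 0
= 00000110101

Answer: 00000110101 (53)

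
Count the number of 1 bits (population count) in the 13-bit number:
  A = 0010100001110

0010100001110
1-bits at positions (from bit 0 = LSB): 1, 2, 3, 8, 10
Count = 5

Answer: 5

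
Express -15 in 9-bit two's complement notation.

1. Binary of +15:  000001111
2. Invert bits:     111110000
3. Add 1:           111110001

Answer: 111110001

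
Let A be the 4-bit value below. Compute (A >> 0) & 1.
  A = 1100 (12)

Bit 0 is the 1st from the right.
  1100
     ^
That bit is 0.

Answer: 0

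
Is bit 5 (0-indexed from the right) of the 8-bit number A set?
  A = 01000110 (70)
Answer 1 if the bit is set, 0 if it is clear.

Bit 5 is the 6th from the right.
  01000110
    ^
That bit is 0.

Answer: 0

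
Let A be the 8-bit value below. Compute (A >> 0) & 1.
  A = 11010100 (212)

Bit 0 is the 1st from the right.
  11010100
         ^
That bit is 0.

Answer: 0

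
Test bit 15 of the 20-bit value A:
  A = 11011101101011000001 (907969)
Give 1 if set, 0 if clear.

Bit 15 is the 16th from the right.
  11011101101011000001
      ^
That bit is 1.

Answer: 1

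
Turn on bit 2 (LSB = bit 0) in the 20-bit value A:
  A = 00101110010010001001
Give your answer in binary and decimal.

Mask = 1 << 2 = 00000000000000000100
Bit 2 of A is 0, so OR-ing with the mask flips it to 1.
  00101110010010001001
| 00000000000000000100
----------------------
  00101110010010001101

Answer: 00101110010010001101 (189581)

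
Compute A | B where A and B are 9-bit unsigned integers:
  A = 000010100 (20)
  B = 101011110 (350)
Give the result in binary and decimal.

Apply | to each column (1 where either bit is 1):
  000010100
| 101011110
-----------
  101011110

Answer: 101011110 (350)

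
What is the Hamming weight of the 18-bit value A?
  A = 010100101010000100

010100101010000100
1-bits at positions (from bit 0 = LSB): 2, 7, 9, 11, 14, 16
Count = 6

Answer: 6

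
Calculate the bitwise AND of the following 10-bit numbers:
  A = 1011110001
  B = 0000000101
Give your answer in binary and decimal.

Apply & to each column (1 only where both bits are 1):
  1011110001
& 0000000101
------------
  0000000001

Answer: 0000000001 (1)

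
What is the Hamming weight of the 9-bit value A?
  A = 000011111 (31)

000011111
1-bits at positions (from bit 0 = LSB): 0, 1, 2, 3, 4
Count = 5

Answer: 5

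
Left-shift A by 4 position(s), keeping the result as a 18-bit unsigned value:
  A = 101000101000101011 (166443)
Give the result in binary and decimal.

Shift left by 4: drop the top 4 bit(s), append 4 zero(s) on the right.
  101000101000101011  ->  discard [1010], keep [00101000101011], append 0000
= 001010001010110000

Answer: 001010001010110000 (41648)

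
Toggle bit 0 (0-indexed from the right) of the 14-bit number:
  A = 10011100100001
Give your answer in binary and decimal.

Mask = 1 << 0 = 00000000000001
Bit 0 of A is 1; XOR with the mask flips it to 0.
  10011100100001
^ 00000000000001
----------------
  10011100100000

Answer: 10011100100000 (10016)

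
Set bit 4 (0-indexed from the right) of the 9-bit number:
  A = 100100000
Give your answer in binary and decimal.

Mask = 1 << 4 = 000010000
Bit 4 of A is 0, so OR-ing with the mask flips it to 1.
  100100000
| 000010000
-----------
  100110000

Answer: 100110000 (304)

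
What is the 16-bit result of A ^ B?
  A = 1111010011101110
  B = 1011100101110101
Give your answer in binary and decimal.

Apply ^ to each column (1 where bits differ):
  1111010011101110
^ 1011100101110101
------------------
  0100110110011011

Answer: 0100110110011011 (19867)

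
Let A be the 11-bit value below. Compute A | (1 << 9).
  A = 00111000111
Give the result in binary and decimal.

Mask = 1 << 9 = 01000000000
Bit 9 of A is 0, so OR-ing with the mask flips it to 1.
  00111000111
| 01000000000
-------------
  01111000111

Answer: 01111000111 (967)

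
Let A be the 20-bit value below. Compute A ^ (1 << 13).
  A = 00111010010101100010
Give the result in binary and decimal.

Mask = 1 << 13 = 00000010000000000000
Bit 13 of A is 1; XOR with the mask flips it to 0.
  00111010010101100010
^ 00000010000000000000
----------------------
  00111000010101100010

Answer: 00111000010101100010 (230754)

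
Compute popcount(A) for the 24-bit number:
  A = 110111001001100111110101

110111001001100111110101
1-bits at positions (from bit 0 = LSB): 0, 2, 4, 5, 6, 7, 8, 11, 12, 15, 18, 19, 20, 22, 23
Count = 15

Answer: 15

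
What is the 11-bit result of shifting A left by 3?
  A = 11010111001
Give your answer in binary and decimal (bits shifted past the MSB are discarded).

Shift left by 3: drop the top 3 bit(s), append 3 zero(s) on the right.
  11010111001  ->  discard [110], keep [10111001], append 000
= 10111001000

Answer: 10111001000 (1480)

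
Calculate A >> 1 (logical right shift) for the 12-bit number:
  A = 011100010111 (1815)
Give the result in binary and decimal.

Logical shift right by 1: drop the bottom 1 bit(s), prepend 1 zero(s) on the left.
  011100010111  ->  keep [01110001011], discard [1], prepend 0
= 001110001011

Answer: 001110001011 (907)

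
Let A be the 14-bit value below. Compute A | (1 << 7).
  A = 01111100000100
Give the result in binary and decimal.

Mask = 1 << 7 = 00000010000000
Bit 7 of A is 0, so OR-ing with the mask flips it to 1.
  01111100000100
| 00000010000000
----------------
  01111110000100

Answer: 01111110000100 (8068)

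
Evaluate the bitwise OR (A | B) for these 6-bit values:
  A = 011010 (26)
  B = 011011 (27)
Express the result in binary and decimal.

Apply | to each column (1 where either bit is 1):
  011010
| 011011
--------
  011011

Answer: 011011 (27)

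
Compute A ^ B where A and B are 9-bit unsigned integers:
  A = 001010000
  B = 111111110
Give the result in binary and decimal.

Apply ^ to each column (1 where bits differ):
  001010000
^ 111111110
-----------
  110101110

Answer: 110101110 (430)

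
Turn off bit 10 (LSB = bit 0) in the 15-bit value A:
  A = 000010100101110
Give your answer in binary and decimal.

Mask = ~(1 << 10) = 111101111111111
Bit 10 of A is 1, so AND-ing with the mask clears it to 0.
  000010100101110
& 111101111111111
-----------------
  000000100101110

Answer: 000000100101110 (302)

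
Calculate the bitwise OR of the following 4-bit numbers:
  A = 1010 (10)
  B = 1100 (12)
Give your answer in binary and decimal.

Apply | to each column (1 where either bit is 1):
  1010
| 1100
------
  1110

Answer: 1110 (14)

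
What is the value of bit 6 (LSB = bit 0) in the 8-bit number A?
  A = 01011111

Bit 6 is the 7th from the right.
  01011111
   ^
That bit is 1.

Answer: 1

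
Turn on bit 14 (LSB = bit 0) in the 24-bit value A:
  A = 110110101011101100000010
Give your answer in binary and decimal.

Mask = 1 << 14 = 000000000100000000000000
Bit 14 of A is 0, so OR-ing with the mask flips it to 1.
  110110101011101100000010
| 000000000100000000000000
--------------------------
  110110101111101100000010

Answer: 110110101111101100000010 (14351106)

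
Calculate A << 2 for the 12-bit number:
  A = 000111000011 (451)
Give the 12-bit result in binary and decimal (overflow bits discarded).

Shift left by 2: drop the top 2 bit(s), append 2 zero(s) on the right.
  000111000011  ->  discard [00], keep [0111000011], append 00
= 011100001100

Answer: 011100001100 (1804)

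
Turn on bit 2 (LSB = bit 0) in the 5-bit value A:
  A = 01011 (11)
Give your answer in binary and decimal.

Mask = 1 << 2 = 00100
Bit 2 of A is 0, so OR-ing with the mask flips it to 1.
  01011
| 00100
-------
  01111

Answer: 01111 (15)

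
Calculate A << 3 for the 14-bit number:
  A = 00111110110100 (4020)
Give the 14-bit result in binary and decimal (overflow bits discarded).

Shift left by 3: drop the top 3 bit(s), append 3 zero(s) on the right.
  00111110110100  ->  discard [001], keep [11110110100], append 000
= 11110110100000

Answer: 11110110100000 (15776)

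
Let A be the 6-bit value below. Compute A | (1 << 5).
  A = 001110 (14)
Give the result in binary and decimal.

Mask = 1 << 5 = 100000
Bit 5 of A is 0, so OR-ing with the mask flips it to 1.
  001110
| 100000
--------
  101110

Answer: 101110 (46)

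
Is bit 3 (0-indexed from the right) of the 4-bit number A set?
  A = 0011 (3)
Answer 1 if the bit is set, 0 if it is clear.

Bit 3 is the 4th from the right.
  0011
  ^
That bit is 0.

Answer: 0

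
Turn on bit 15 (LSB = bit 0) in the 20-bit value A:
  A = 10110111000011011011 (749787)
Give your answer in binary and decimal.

Mask = 1 << 15 = 00001000000000000000
Bit 15 of A is 0, so OR-ing with the mask flips it to 1.
  10110111000011011011
| 00001000000000000000
----------------------
  10111111000011011011

Answer: 10111111000011011011 (782555)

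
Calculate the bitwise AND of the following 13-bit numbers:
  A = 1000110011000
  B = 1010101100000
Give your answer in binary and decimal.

Apply & to each column (1 only where both bits are 1):
  1000110011000
& 1010101100000
---------------
  1000100000000

Answer: 1000100000000 (4352)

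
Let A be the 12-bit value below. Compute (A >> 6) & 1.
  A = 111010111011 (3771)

Bit 6 is the 7th from the right.
  111010111011
       ^
That bit is 0.

Answer: 0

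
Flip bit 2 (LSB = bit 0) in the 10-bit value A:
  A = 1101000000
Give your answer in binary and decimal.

Mask = 1 << 2 = 0000000100
Bit 2 of A is 0; XOR with the mask flips it to 1.
  1101000000
^ 0000000100
------------
  1101000100

Answer: 1101000100 (836)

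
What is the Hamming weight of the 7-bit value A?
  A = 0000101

0000101
1-bits at positions (from bit 0 = LSB): 0, 2
Count = 2

Answer: 2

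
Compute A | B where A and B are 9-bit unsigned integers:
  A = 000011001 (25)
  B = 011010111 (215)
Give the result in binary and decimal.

Apply | to each column (1 where either bit is 1):
  000011001
| 011010111
-----------
  011011111

Answer: 011011111 (223)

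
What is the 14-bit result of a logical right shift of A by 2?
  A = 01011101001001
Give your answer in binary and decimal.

Logical shift right by 2: drop the bottom 2 bit(s), prepend 2 zero(s) on the left.
  01011101001001  ->  keep [010111010010], discard [01], prepend 00
= 00010111010010

Answer: 00010111010010 (1490)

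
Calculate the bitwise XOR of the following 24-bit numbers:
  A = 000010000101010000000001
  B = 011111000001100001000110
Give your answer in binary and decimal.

Apply ^ to each column (1 where bits differ):
  000010000101010000000001
^ 011111000001100001000110
--------------------------
  011101000100110001000111

Answer: 011101000100110001000111 (7621703)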